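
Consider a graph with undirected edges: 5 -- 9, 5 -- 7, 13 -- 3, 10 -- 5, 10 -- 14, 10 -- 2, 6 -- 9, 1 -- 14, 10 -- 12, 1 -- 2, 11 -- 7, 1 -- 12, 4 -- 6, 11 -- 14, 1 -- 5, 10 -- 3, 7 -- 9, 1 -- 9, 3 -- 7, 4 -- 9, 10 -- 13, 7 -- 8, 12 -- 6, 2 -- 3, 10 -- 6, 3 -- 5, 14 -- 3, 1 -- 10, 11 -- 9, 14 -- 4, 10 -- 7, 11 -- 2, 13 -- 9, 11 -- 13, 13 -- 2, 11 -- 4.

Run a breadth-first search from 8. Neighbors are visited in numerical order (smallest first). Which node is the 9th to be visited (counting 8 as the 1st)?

13

Visit 8; enqueue 7 → queue [7]
Visit 7; enqueue 3, 5, 9, 10, 11 → queue [3, 5, 9, 10, 11]
Visit 3; enqueue 2, 13, 14 → queue [5, 9, 10, 11, 2, 13, 14]
Visit 5; enqueue 1 → queue [9, 10, 11, 2, 13, 14, 1]
Visit 9; enqueue 4, 6 → queue [10, 11, 2, 13, 14, 1, 4, 6]
Visit 10; enqueue 12 → queue [11, 2, 13, 14, 1, 4, 6, 12]
Visit 11 → queue [2, 13, 14, 1, 4, 6, 12]
Visit 2 → queue [13, 14, 1, 4, 6, 12]
Visit 13 → queue [14, 1, 4, 6, 12]
Visit 14 → queue [1, 4, 6, 12]
Visit 1 → queue [4, 6, 12]
Visit 4 → queue [6, 12]
Visit 6 → queue [12]
Visit 12 → queue []

Visit order: 8, 7, 3, 5, 9, 10, 11, 2, 13, 14, 1, 4, 6, 12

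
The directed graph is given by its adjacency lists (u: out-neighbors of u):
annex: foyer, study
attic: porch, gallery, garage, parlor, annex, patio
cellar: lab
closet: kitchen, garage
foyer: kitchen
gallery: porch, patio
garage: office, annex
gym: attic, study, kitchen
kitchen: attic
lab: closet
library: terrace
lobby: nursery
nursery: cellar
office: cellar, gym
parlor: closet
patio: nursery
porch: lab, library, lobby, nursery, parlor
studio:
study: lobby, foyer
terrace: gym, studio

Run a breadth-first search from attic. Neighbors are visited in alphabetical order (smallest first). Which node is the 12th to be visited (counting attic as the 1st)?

Visit attic; enqueue annex, gallery, garage, parlor, patio, porch → queue [annex, gallery, garage, parlor, patio, porch]
Visit annex; enqueue foyer, study → queue [gallery, garage, parlor, patio, porch, foyer, study]
Visit gallery → queue [garage, parlor, patio, porch, foyer, study]
Visit garage; enqueue office → queue [parlor, patio, porch, foyer, study, office]
Visit parlor; enqueue closet → queue [patio, porch, foyer, study, office, closet]
Visit patio; enqueue nursery → queue [porch, foyer, study, office, closet, nursery]
Visit porch; enqueue lab, library, lobby → queue [foyer, study, office, closet, nursery, lab, library, lobby]
Visit foyer; enqueue kitchen → queue [study, office, closet, nursery, lab, library, lobby, kitchen]
Visit study → queue [office, closet, nursery, lab, library, lobby, kitchen]
Visit office; enqueue cellar, gym → queue [closet, nursery, lab, library, lobby, kitchen, cellar, gym]
Visit closet → queue [nursery, lab, library, lobby, kitchen, cellar, gym]
Visit nursery → queue [lab, library, lobby, kitchen, cellar, gym]
Visit lab → queue [library, lobby, kitchen, cellar, gym]
Visit library; enqueue terrace → queue [lobby, kitchen, cellar, gym, terrace]
Visit lobby → queue [kitchen, cellar, gym, terrace]
Visit kitchen → queue [cellar, gym, terrace]
Visit cellar → queue [gym, terrace]
Visit gym → queue [terrace]
Visit terrace; enqueue studio → queue [studio]
Visit studio → queue []

Visit order: attic, annex, gallery, garage, parlor, patio, porch, foyer, study, office, closet, nursery, lab, library, lobby, kitchen, cellar, gym, terrace, studio

nursery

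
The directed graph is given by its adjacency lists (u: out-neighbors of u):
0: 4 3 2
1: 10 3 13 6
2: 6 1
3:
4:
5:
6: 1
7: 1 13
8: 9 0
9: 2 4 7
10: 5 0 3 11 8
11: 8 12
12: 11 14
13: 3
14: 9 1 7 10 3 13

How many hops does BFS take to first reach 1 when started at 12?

2

Level 0: 12
Level 1: 11, 14
Level 2: 1, 3, 7, 8, 9, 10, 13
Level 3: 0, 2, 4, 5, 6
1 first appears at level 2.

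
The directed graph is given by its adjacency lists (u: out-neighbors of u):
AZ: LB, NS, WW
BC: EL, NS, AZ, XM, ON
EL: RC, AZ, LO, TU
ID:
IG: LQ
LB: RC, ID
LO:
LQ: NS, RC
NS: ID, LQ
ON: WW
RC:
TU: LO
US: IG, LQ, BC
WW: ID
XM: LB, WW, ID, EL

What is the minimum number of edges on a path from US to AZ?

Level 0: US
Level 1: BC, IG, LQ
Level 2: AZ, EL, NS, ON, RC, XM
Level 3: ID, LB, LO, TU, WW
AZ first appears at level 2.

2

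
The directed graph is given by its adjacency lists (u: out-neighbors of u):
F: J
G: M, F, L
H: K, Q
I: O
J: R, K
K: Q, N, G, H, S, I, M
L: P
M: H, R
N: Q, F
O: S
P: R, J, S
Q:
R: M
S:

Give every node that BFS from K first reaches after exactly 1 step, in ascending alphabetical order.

G, H, I, M, N, Q, S

Level 0: K
Level 1: G, H, I, M, N, Q, S
Level 2: F, L, O, R
Level 3: J, P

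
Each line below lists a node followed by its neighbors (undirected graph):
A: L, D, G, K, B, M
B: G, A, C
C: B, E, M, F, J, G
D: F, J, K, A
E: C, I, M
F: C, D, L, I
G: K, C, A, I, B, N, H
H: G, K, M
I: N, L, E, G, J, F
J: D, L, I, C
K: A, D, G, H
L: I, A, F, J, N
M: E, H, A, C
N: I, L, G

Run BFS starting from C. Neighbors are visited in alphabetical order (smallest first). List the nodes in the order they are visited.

Visit C; enqueue B, E, F, G, J, M → queue [B, E, F, G, J, M]
Visit B; enqueue A → queue [E, F, G, J, M, A]
Visit E; enqueue I → queue [F, G, J, M, A, I]
Visit F; enqueue D, L → queue [G, J, M, A, I, D, L]
Visit G; enqueue H, K, N → queue [J, M, A, I, D, L, H, K, N]
Visit J → queue [M, A, I, D, L, H, K, N]
Visit M → queue [A, I, D, L, H, K, N]
Visit A → queue [I, D, L, H, K, N]
Visit I → queue [D, L, H, K, N]
Visit D → queue [L, H, K, N]
Visit L → queue [H, K, N]
Visit H → queue [K, N]
Visit K → queue [N]
Visit N → queue []

C, B, E, F, G, J, M, A, I, D, L, H, K, N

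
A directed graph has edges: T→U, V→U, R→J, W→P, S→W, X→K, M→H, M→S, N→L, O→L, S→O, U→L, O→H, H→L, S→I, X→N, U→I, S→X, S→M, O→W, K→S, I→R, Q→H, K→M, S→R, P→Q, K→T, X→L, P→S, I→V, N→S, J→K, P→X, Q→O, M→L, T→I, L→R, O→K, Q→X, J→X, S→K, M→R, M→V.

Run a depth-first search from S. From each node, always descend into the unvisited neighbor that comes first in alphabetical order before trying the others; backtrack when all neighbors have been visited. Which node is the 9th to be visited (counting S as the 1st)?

V

Visit S
S → I
I → R
R → J
J → K
K → M
M → H
H → L
M → V
V → U
K → T
J → X
X → N
S → O
O → W
W → P
P → Q

Visit order: S, I, R, J, K, M, H, L, V, U, T, X, N, O, W, P, Q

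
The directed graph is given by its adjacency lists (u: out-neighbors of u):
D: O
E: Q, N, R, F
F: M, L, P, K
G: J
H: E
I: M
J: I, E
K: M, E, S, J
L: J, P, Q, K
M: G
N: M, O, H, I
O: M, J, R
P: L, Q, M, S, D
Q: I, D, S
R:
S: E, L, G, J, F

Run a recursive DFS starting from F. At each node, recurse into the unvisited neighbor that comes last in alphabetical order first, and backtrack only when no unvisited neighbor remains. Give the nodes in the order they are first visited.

Visit F
F → P
P → S
S → L
L → Q
Q → I
I → M
M → G
G → J
J → E
E → R
E → N
N → O
N → H
Q → D
L → K

F → P → S → L → Q → I → M → G → J → E → R → N → O → H → D → K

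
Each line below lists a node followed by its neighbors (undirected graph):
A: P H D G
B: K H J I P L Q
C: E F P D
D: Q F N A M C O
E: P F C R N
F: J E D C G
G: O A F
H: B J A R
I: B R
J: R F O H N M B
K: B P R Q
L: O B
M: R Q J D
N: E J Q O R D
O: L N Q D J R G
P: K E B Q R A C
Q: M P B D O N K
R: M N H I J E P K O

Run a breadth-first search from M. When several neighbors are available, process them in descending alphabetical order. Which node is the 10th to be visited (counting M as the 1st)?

I

Visit M; enqueue R, Q, J, D → queue [R, Q, J, D]
Visit R; enqueue P, O, N, K, I, H, E → queue [Q, J, D, P, O, N, K, I, H, E]
Visit Q; enqueue B → queue [J, D, P, O, N, K, I, H, E, B]
Visit J; enqueue F → queue [D, P, O, N, K, I, H, E, B, F]
Visit D; enqueue C, A → queue [P, O, N, K, I, H, E, B, F, C, A]
Visit P → queue [O, N, K, I, H, E, B, F, C, A]
Visit O; enqueue L, G → queue [N, K, I, H, E, B, F, C, A, L, G]
Visit N → queue [K, I, H, E, B, F, C, A, L, G]
Visit K → queue [I, H, E, B, F, C, A, L, G]
Visit I → queue [H, E, B, F, C, A, L, G]
Visit H → queue [E, B, F, C, A, L, G]
Visit E → queue [B, F, C, A, L, G]
Visit B → queue [F, C, A, L, G]
Visit F → queue [C, A, L, G]
Visit C → queue [A, L, G]
Visit A → queue [L, G]
Visit L → queue [G]
Visit G → queue []

Visit order: M, R, Q, J, D, P, O, N, K, I, H, E, B, F, C, A, L, G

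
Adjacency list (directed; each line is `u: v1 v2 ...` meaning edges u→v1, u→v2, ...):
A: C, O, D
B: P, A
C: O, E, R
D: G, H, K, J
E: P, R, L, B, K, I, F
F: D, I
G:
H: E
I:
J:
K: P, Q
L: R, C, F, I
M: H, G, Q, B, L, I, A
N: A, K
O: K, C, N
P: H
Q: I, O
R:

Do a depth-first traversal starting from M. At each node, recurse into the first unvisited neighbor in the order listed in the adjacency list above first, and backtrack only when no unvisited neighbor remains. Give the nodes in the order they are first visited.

M H E P R L C O K Q I N A D G J F B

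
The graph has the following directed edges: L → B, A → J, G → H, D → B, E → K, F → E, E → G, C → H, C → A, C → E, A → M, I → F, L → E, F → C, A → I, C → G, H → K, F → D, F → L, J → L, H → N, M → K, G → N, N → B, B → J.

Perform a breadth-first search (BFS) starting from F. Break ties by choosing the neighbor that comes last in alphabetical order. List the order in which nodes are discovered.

Visit F; enqueue L, E, D, C → queue [L, E, D, C]
Visit L; enqueue B → queue [E, D, C, B]
Visit E; enqueue K, G → queue [D, C, B, K, G]
Visit D → queue [C, B, K, G]
Visit C; enqueue H, A → queue [B, K, G, H, A]
Visit B; enqueue J → queue [K, G, H, A, J]
Visit K → queue [G, H, A, J]
Visit G; enqueue N → queue [H, A, J, N]
Visit H → queue [A, J, N]
Visit A; enqueue M, I → queue [J, N, M, I]
Visit J → queue [N, M, I]
Visit N → queue [M, I]
Visit M → queue [I]
Visit I → queue []

F L E D C B K G H A J N M I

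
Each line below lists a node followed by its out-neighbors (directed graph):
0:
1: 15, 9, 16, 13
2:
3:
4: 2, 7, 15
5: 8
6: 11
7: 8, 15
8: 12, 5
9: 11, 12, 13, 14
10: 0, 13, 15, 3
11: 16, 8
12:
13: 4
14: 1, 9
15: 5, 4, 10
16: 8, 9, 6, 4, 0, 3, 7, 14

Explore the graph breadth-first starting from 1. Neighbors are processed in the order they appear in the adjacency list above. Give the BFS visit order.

Visit 1; enqueue 15, 9, 16, 13 → queue [15, 9, 16, 13]
Visit 15; enqueue 5, 4, 10 → queue [9, 16, 13, 5, 4, 10]
Visit 9; enqueue 11, 12, 14 → queue [16, 13, 5, 4, 10, 11, 12, 14]
Visit 16; enqueue 8, 6, 0, 3, 7 → queue [13, 5, 4, 10, 11, 12, 14, 8, 6, 0, 3, 7]
Visit 13 → queue [5, 4, 10, 11, 12, 14, 8, 6, 0, 3, 7]
Visit 5 → queue [4, 10, 11, 12, 14, 8, 6, 0, 3, 7]
Visit 4; enqueue 2 → queue [10, 11, 12, 14, 8, 6, 0, 3, 7, 2]
Visit 10 → queue [11, 12, 14, 8, 6, 0, 3, 7, 2]
Visit 11 → queue [12, 14, 8, 6, 0, 3, 7, 2]
Visit 12 → queue [14, 8, 6, 0, 3, 7, 2]
Visit 14 → queue [8, 6, 0, 3, 7, 2]
Visit 8 → queue [6, 0, 3, 7, 2]
Visit 6 → queue [0, 3, 7, 2]
Visit 0 → queue [3, 7, 2]
Visit 3 → queue [7, 2]
Visit 7 → queue [2]
Visit 2 → queue []

1, 15, 9, 16, 13, 5, 4, 10, 11, 12, 14, 8, 6, 0, 3, 7, 2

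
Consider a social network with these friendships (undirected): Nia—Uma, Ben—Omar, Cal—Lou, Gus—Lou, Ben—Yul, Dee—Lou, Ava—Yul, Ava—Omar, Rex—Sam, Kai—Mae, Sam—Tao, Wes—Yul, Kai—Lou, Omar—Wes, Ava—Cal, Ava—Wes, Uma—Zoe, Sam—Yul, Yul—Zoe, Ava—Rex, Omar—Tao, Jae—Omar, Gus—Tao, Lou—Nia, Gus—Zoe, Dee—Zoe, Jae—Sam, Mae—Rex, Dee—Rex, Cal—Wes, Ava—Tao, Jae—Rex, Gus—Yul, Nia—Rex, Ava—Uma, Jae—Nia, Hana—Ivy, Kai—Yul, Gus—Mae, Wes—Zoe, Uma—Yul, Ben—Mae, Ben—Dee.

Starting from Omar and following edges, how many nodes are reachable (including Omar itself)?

BFS from Omar visits: Omar, Ava, Ben, Jae, Tao, Wes, Cal, Rex, Uma, Yul, Dee, Mae, Nia, Sam, Gus, Zoe, Lou, Kai
Reachable nodes: 18 of 20 total.

18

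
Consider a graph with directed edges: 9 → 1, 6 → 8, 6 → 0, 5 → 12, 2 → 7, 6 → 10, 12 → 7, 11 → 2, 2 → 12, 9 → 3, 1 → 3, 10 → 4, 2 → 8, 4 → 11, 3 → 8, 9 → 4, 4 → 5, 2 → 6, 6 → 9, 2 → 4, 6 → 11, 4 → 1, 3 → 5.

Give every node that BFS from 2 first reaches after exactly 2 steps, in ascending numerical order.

Level 0: 2
Level 1: 4, 6, 7, 8, 12
Level 2: 0, 1, 5, 9, 10, 11
Level 3: 3

0, 1, 5, 9, 10, 11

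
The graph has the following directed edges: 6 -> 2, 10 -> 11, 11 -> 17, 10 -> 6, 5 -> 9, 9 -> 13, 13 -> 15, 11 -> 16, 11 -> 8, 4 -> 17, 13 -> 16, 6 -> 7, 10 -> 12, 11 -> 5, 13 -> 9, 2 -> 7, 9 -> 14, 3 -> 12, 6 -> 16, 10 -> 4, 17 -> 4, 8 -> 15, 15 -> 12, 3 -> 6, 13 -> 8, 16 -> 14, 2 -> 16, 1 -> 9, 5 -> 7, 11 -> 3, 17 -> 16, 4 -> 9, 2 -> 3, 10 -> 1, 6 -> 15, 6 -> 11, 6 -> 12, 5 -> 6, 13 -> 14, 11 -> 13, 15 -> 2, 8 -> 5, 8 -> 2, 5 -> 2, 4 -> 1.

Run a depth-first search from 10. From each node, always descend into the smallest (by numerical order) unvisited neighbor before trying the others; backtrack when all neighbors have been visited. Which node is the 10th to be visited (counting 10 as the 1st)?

11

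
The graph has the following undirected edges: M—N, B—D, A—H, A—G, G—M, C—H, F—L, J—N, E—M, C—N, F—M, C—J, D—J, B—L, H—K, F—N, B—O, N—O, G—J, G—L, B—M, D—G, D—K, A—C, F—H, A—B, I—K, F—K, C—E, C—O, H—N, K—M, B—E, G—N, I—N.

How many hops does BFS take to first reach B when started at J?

2

Level 0: J
Level 1: C, D, G, N
Level 2: A, B, E, F, H, I, K, L, M, O
B first appears at level 2.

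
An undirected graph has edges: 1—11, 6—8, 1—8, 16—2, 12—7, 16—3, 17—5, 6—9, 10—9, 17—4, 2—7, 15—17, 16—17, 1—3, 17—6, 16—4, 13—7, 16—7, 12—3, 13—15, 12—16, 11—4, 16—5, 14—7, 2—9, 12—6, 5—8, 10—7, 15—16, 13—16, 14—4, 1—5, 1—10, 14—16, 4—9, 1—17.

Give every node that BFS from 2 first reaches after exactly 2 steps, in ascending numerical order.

Level 0: 2
Level 1: 7, 9, 16
Level 2: 3, 4, 5, 6, 10, 12, 13, 14, 15, 17
Level 3: 1, 8, 11

3, 4, 5, 6, 10, 12, 13, 14, 15, 17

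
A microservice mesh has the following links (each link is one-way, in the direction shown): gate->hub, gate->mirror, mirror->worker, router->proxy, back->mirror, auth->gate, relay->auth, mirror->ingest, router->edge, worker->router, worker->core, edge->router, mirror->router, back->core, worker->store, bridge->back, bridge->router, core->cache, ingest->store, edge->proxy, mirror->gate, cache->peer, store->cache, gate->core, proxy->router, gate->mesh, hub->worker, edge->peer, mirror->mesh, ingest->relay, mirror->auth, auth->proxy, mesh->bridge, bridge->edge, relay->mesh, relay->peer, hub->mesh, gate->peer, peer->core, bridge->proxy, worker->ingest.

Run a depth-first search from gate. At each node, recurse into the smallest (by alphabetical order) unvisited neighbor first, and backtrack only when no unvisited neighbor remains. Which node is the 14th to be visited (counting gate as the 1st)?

Visit gate
gate → core
core → cache
cache → peer
gate → hub
hub → mesh
mesh → bridge
bridge → back
back → mirror
mirror → auth
auth → proxy
proxy → router
router → edge
mirror → ingest
ingest → relay
ingest → store
mirror → worker

Visit order: gate, core, cache, peer, hub, mesh, bridge, back, mirror, auth, proxy, router, edge, ingest, relay, store, worker

ingest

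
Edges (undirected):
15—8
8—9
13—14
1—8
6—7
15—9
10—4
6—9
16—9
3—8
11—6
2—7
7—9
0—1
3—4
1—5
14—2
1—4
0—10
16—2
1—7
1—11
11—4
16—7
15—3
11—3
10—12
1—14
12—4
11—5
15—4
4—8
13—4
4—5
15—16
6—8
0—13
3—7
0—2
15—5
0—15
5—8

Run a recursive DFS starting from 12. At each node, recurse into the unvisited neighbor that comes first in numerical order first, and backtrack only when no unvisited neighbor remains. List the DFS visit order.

12, 4, 1, 0, 2, 7, 3, 8, 5, 11, 6, 9, 15, 16, 14, 13, 10

Visit 12
12 → 4
4 → 1
1 → 0
0 → 2
2 → 7
7 → 3
3 → 8
8 → 5
5 → 11
11 → 6
6 → 9
9 → 15
15 → 16
2 → 14
14 → 13
0 → 10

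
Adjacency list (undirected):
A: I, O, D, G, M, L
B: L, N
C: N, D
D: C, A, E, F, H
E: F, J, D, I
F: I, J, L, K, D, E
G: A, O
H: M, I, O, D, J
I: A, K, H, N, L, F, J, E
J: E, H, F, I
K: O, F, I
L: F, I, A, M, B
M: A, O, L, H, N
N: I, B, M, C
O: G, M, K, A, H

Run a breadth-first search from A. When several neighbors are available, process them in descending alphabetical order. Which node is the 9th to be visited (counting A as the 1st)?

H

Visit A; enqueue O, M, L, I, G, D → queue [O, M, L, I, G, D]
Visit O; enqueue K, H → queue [M, L, I, G, D, K, H]
Visit M; enqueue N → queue [L, I, G, D, K, H, N]
Visit L; enqueue F, B → queue [I, G, D, K, H, N, F, B]
Visit I; enqueue J, E → queue [G, D, K, H, N, F, B, J, E]
Visit G → queue [D, K, H, N, F, B, J, E]
Visit D; enqueue C → queue [K, H, N, F, B, J, E, C]
Visit K → queue [H, N, F, B, J, E, C]
Visit H → queue [N, F, B, J, E, C]
Visit N → queue [F, B, J, E, C]
Visit F → queue [B, J, E, C]
Visit B → queue [J, E, C]
Visit J → queue [E, C]
Visit E → queue [C]
Visit C → queue []

Visit order: A, O, M, L, I, G, D, K, H, N, F, B, J, E, C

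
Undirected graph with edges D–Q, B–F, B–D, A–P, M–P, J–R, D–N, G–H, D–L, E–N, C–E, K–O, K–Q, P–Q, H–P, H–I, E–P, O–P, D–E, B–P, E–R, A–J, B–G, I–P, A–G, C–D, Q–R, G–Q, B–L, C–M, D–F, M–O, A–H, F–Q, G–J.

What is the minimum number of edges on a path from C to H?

3

Level 0: C
Level 1: D, E, M
Level 2: B, F, L, N, O, P, Q, R
Level 3: A, G, H, I, J, K
H first appears at level 3.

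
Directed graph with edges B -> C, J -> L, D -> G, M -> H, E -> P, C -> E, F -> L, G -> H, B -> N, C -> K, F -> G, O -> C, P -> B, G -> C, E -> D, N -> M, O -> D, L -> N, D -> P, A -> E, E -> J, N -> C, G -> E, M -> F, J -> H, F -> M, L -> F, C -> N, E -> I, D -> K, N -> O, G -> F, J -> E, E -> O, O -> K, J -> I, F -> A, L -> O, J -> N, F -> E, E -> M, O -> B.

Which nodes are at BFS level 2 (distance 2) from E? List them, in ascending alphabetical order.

Level 0: E
Level 1: D, I, J, M, O, P
Level 2: B, C, F, G, H, K, L, N
Level 3: A

B, C, F, G, H, K, L, N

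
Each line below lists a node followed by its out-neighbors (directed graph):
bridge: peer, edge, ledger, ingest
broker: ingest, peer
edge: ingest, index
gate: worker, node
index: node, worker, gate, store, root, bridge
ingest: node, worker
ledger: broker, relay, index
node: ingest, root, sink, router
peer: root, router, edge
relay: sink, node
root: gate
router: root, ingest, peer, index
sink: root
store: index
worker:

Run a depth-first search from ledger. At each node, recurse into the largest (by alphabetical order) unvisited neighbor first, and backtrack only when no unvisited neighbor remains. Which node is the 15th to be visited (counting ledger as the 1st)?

broker

Visit ledger
ledger → relay
relay → sink
sink → root
root → gate
gate → worker
gate → node
node → router
router → peer
peer → edge
edge → ingest
edge → index
index → store
index → bridge
ledger → broker

Visit order: ledger, relay, sink, root, gate, worker, node, router, peer, edge, ingest, index, store, bridge, broker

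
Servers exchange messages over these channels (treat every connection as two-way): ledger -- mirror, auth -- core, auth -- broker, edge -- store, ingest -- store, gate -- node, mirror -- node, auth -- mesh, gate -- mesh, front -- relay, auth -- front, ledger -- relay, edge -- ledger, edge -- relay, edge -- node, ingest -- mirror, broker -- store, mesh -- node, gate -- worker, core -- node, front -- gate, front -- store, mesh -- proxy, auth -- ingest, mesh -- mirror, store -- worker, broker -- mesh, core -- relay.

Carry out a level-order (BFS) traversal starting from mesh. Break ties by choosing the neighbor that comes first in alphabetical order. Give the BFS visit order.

mesh auth broker gate mirror node proxy core front ingest store worker ledger edge relay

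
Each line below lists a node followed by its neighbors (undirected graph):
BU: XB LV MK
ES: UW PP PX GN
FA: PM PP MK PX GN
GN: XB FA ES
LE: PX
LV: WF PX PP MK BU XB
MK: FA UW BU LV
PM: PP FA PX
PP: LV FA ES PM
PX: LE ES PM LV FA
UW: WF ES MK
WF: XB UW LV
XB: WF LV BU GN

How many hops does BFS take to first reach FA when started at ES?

Level 0: ES
Level 1: GN, PP, PX, UW
Level 2: FA, LE, LV, MK, PM, WF, XB
Level 3: BU
FA first appears at level 2.

2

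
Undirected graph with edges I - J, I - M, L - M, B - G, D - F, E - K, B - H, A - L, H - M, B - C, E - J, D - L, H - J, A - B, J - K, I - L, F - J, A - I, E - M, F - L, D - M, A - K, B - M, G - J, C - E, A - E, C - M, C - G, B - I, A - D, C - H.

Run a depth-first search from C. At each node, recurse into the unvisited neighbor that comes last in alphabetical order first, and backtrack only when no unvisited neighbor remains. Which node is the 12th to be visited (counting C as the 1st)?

Visit C
C → M
M → L
L → I
I → J
J → K
K → E
E → A
A → D
D → F
A → B
B → H
B → G

Visit order: C, M, L, I, J, K, E, A, D, F, B, H, G

H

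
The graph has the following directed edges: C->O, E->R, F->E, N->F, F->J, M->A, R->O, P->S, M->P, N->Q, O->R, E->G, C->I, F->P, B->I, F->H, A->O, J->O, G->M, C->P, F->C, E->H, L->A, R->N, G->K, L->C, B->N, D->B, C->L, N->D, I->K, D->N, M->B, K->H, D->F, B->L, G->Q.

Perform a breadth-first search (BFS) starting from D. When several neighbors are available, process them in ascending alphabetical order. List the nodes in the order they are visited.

D → B → F → N → I → L → C → E → H → J → P → Q → K → A → O → G → R → S → M

Visit D; enqueue B, F, N → queue [B, F, N]
Visit B; enqueue I, L → queue [F, N, I, L]
Visit F; enqueue C, E, H, J, P → queue [N, I, L, C, E, H, J, P]
Visit N; enqueue Q → queue [I, L, C, E, H, J, P, Q]
Visit I; enqueue K → queue [L, C, E, H, J, P, Q, K]
Visit L; enqueue A → queue [C, E, H, J, P, Q, K, A]
Visit C; enqueue O → queue [E, H, J, P, Q, K, A, O]
Visit E; enqueue G, R → queue [H, J, P, Q, K, A, O, G, R]
Visit H → queue [J, P, Q, K, A, O, G, R]
Visit J → queue [P, Q, K, A, O, G, R]
Visit P; enqueue S → queue [Q, K, A, O, G, R, S]
Visit Q → queue [K, A, O, G, R, S]
Visit K → queue [A, O, G, R, S]
Visit A → queue [O, G, R, S]
Visit O → queue [G, R, S]
Visit G; enqueue M → queue [R, S, M]
Visit R → queue [S, M]
Visit S → queue [M]
Visit M → queue []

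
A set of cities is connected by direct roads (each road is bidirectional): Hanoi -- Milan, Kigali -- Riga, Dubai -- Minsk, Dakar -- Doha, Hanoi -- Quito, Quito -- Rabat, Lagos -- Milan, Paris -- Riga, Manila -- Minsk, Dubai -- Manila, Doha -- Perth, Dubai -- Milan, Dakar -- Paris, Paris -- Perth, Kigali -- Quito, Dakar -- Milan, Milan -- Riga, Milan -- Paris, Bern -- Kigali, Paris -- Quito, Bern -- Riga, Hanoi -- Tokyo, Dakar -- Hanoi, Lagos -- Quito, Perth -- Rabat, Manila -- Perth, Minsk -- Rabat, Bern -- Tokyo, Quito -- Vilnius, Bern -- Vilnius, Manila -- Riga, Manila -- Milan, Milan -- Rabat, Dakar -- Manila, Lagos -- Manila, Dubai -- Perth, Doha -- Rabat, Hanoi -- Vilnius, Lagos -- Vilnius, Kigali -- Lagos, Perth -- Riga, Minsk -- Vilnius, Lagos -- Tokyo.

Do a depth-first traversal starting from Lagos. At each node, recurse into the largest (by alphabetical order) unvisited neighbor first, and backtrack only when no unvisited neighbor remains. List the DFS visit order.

Lagos, Vilnius, Quito, Rabat, Perth, Riga, Paris, Milan, Manila, Minsk, Dubai, Dakar, Hanoi, Tokyo, Bern, Kigali, Doha

Visit Lagos
Lagos → Vilnius
Vilnius → Quito
Quito → Rabat
Rabat → Perth
Perth → Riga
Riga → Paris
Paris → Milan
Milan → Manila
Manila → Minsk
Minsk → Dubai
Manila → Dakar
Dakar → Hanoi
Hanoi → Tokyo
Tokyo → Bern
Bern → Kigali
Dakar → Doha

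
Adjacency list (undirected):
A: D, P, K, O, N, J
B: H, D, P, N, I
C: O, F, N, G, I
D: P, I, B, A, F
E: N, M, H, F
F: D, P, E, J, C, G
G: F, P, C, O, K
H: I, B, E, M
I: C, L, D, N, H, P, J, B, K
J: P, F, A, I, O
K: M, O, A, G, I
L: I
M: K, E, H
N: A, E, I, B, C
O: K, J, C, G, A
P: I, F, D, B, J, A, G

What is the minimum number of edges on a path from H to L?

2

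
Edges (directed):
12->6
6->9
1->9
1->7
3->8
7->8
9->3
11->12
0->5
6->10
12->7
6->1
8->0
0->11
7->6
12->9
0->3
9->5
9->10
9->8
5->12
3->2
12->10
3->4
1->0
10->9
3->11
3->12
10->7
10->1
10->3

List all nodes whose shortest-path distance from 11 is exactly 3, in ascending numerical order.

Level 0: 11
Level 1: 12
Level 2: 6, 7, 9, 10
Level 3: 1, 3, 5, 8
Level 4: 0, 2, 4

1, 3, 5, 8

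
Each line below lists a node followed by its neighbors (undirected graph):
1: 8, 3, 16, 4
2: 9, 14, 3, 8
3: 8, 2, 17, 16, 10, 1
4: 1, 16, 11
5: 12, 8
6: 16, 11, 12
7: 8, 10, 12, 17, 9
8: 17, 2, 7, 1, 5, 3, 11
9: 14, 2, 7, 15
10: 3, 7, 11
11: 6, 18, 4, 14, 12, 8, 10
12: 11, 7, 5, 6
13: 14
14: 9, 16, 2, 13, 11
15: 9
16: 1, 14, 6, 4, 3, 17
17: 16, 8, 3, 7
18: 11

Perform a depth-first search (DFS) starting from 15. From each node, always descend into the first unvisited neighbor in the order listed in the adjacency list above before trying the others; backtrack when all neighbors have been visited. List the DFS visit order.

Visit 15
15 → 9
9 → 14
14 → 16
16 → 1
1 → 8
8 → 17
17 → 3
3 → 2
3 → 10
10 → 7
7 → 12
12 → 11
11 → 6
11 → 18
11 → 4
12 → 5
14 → 13

15 → 9 → 14 → 16 → 1 → 8 → 17 → 3 → 2 → 10 → 7 → 12 → 11 → 6 → 18 → 4 → 5 → 13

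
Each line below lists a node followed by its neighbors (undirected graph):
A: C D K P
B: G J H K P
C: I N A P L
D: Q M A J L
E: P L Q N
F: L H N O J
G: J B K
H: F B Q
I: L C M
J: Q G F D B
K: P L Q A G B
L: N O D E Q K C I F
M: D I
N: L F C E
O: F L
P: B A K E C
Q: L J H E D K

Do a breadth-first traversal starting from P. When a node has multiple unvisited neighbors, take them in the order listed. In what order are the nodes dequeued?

Visit P; enqueue B, A, K, E, C → queue [B, A, K, E, C]
Visit B; enqueue G, J, H → queue [A, K, E, C, G, J, H]
Visit A; enqueue D → queue [K, E, C, G, J, H, D]
Visit K; enqueue L, Q → queue [E, C, G, J, H, D, L, Q]
Visit E; enqueue N → queue [C, G, J, H, D, L, Q, N]
Visit C; enqueue I → queue [G, J, H, D, L, Q, N, I]
Visit G → queue [J, H, D, L, Q, N, I]
Visit J; enqueue F → queue [H, D, L, Q, N, I, F]
Visit H → queue [D, L, Q, N, I, F]
Visit D; enqueue M → queue [L, Q, N, I, F, M]
Visit L; enqueue O → queue [Q, N, I, F, M, O]
Visit Q → queue [N, I, F, M, O]
Visit N → queue [I, F, M, O]
Visit I → queue [F, M, O]
Visit F → queue [M, O]
Visit M → queue [O]
Visit O → queue []

P, B, A, K, E, C, G, J, H, D, L, Q, N, I, F, M, O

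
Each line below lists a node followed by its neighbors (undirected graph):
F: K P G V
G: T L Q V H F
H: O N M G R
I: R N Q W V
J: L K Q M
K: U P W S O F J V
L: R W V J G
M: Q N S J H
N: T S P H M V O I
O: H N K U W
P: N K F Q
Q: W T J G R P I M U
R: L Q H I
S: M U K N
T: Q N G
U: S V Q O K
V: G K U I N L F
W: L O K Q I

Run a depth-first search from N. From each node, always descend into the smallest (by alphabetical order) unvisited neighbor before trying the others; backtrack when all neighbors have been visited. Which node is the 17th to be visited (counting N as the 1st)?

P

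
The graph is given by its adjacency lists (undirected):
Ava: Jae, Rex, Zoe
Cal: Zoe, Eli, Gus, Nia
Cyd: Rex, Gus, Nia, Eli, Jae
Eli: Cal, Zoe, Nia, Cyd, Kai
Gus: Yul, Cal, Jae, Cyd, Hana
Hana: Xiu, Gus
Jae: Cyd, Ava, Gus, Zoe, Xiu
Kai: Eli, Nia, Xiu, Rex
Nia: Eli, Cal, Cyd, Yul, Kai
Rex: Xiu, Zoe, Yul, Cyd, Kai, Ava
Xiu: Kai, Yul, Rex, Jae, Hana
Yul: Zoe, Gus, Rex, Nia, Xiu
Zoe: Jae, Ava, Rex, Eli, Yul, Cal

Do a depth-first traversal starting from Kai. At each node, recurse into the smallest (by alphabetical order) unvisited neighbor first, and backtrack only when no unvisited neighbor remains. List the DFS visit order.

Visit Kai
Kai → Eli
Eli → Cal
Cal → Gus
Gus → Cyd
Cyd → Jae
Jae → Ava
Ava → Rex
Rex → Xiu
Xiu → Hana
Xiu → Yul
Yul → Nia
Yul → Zoe

Kai, Eli, Cal, Gus, Cyd, Jae, Ava, Rex, Xiu, Hana, Yul, Nia, Zoe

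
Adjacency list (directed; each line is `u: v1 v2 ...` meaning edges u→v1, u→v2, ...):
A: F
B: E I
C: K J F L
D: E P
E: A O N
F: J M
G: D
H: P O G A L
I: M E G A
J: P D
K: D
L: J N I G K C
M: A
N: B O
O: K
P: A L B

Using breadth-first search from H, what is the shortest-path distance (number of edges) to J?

2

Level 0: H
Level 1: A, G, L, O, P
Level 2: B, C, D, F, I, J, K, N
Level 3: E, M
J first appears at level 2.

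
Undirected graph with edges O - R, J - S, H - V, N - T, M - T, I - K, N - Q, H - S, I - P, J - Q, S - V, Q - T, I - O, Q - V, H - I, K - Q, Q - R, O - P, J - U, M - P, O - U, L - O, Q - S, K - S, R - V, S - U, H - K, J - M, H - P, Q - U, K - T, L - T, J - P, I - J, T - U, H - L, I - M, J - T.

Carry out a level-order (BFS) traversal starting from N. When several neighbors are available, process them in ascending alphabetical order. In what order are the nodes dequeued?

Visit N; enqueue Q, T → queue [Q, T]
Visit Q; enqueue J, K, R, S, U, V → queue [T, J, K, R, S, U, V]
Visit T; enqueue L, M → queue [J, K, R, S, U, V, L, M]
Visit J; enqueue I, P → queue [K, R, S, U, V, L, M, I, P]
Visit K; enqueue H → queue [R, S, U, V, L, M, I, P, H]
Visit R; enqueue O → queue [S, U, V, L, M, I, P, H, O]
Visit S → queue [U, V, L, M, I, P, H, O]
Visit U → queue [V, L, M, I, P, H, O]
Visit V → queue [L, M, I, P, H, O]
Visit L → queue [M, I, P, H, O]
Visit M → queue [I, P, H, O]
Visit I → queue [P, H, O]
Visit P → queue [H, O]
Visit H → queue [O]
Visit O → queue []

N Q T J K R S U V L M I P H O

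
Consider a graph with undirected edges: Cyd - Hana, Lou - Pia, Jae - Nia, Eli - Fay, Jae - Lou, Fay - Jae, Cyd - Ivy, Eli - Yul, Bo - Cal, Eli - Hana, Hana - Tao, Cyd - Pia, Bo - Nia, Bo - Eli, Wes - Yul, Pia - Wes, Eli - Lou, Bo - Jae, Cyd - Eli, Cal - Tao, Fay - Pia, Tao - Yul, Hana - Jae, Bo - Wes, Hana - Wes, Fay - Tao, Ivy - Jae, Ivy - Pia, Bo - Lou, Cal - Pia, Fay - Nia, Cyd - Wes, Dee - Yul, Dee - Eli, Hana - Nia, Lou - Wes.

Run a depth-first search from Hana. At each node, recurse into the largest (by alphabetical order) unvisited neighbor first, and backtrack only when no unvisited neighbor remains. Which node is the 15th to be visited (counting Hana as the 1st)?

Cal

Visit Hana
Hana → Wes
Wes → Yul
Yul → Tao
Tao → Fay
Fay → Pia
Pia → Lou
Lou → Jae
Jae → Nia
Nia → Bo
Bo → Eli
Eli → Dee
Eli → Cyd
Cyd → Ivy
Bo → Cal

Visit order: Hana, Wes, Yul, Tao, Fay, Pia, Lou, Jae, Nia, Bo, Eli, Dee, Cyd, Ivy, Cal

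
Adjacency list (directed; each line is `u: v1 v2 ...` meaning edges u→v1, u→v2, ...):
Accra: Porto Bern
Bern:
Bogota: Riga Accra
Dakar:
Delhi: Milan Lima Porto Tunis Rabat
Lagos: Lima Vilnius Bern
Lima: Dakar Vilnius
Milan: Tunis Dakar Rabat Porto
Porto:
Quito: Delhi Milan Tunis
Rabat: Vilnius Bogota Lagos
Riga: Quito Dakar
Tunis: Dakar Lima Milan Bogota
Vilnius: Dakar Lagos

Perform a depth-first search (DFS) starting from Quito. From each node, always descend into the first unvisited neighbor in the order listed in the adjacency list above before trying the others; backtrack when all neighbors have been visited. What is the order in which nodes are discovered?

Quito -> Delhi -> Milan -> Tunis -> Dakar -> Lima -> Vilnius -> Lagos -> Bern -> Bogota -> Riga -> Accra -> Porto -> Rabat

Visit Quito
Quito → Delhi
Delhi → Milan
Milan → Tunis
Tunis → Dakar
Tunis → Lima
Lima → Vilnius
Vilnius → Lagos
Lagos → Bern
Tunis → Bogota
Bogota → Riga
Bogota → Accra
Accra → Porto
Milan → Rabat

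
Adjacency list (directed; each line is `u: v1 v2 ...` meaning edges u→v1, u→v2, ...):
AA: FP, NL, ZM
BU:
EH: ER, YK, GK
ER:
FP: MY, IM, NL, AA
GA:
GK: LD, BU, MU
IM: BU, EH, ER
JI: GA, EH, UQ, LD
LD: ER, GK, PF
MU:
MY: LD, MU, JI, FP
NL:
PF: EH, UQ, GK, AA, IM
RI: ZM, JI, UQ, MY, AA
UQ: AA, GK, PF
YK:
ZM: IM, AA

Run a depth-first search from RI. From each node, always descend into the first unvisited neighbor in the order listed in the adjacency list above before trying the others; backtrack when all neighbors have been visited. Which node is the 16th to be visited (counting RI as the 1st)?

JI

Visit RI
RI → ZM
ZM → IM
IM → BU
IM → EH
EH → ER
EH → YK
EH → GK
GK → LD
LD → PF
PF → UQ
UQ → AA
AA → FP
FP → MY
MY → MU
MY → JI
JI → GA
FP → NL

Visit order: RI, ZM, IM, BU, EH, ER, YK, GK, LD, PF, UQ, AA, FP, MY, MU, JI, GA, NL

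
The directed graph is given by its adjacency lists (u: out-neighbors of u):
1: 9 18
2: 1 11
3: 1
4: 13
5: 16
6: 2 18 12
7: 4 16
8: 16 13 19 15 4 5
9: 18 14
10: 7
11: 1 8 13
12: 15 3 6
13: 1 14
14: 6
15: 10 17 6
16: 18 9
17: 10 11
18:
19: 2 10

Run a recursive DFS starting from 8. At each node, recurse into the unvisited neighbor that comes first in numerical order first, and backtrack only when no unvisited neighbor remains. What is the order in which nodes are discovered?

8 → 4 → 13 → 1 → 9 → 14 → 6 → 2 → 11 → 12 → 3 → 15 → 10 → 7 → 16 → 18 → 17 → 5 → 19

Visit 8
8 → 4
4 → 13
13 → 1
1 → 9
9 → 14
14 → 6
6 → 2
2 → 11
6 → 12
12 → 3
12 → 15
15 → 10
10 → 7
7 → 16
16 → 18
15 → 17
8 → 5
8 → 19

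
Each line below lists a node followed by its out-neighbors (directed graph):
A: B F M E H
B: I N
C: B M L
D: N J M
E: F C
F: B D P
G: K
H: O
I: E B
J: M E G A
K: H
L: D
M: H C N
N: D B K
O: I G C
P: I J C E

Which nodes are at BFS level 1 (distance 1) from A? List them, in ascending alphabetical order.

B, E, F, H, M

Level 0: A
Level 1: B, E, F, H, M
Level 2: C, D, I, N, O, P
Level 3: G, J, K, L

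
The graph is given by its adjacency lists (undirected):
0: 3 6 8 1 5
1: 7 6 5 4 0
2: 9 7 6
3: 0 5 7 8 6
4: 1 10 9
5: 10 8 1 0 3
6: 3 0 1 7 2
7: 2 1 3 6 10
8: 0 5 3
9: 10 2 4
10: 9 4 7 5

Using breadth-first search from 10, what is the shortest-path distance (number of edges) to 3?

2

Level 0: 10
Level 1: 4, 5, 7, 9
Level 2: 0, 1, 2, 3, 6, 8
3 first appears at level 2.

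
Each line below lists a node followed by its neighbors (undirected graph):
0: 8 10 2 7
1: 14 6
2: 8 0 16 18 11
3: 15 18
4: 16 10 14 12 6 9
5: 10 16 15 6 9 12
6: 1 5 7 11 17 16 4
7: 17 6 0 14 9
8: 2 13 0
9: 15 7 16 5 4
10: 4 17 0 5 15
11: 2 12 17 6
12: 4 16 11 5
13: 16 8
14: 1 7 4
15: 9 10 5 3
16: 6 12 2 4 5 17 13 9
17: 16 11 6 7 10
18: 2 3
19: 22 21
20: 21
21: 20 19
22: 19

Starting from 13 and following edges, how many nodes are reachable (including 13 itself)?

19

BFS from 13 visits: 13, 16, 8, 6, 12, 2, 4, 5, 17, 9, 0, 1, 7, 11, 18, 10, 14, 15, 3
Reachable nodes: 19 of 23 total.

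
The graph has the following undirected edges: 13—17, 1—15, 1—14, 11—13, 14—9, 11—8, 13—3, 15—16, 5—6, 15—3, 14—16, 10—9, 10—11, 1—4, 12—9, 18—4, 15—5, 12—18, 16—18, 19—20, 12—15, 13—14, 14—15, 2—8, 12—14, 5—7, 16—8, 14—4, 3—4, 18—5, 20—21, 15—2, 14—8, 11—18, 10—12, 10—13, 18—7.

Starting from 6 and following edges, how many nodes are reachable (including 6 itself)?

BFS from 6 visits: 6, 5, 7, 15, 18, 1, 2, 3, 12, 14, 16, 4, 11, 8, 13, 9, 10, 17
Reachable nodes: 18 of 21 total.

18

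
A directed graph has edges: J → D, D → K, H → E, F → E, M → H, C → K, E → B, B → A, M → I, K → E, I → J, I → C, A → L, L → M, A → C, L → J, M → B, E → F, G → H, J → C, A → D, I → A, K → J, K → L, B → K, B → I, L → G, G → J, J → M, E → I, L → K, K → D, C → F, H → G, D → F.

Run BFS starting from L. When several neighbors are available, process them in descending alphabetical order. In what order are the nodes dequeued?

L → M → K → J → G → I → H → B → E → D → C → A → F

Visit L; enqueue M, K, J, G → queue [M, K, J, G]
Visit M; enqueue I, H, B → queue [K, J, G, I, H, B]
Visit K; enqueue E, D → queue [J, G, I, H, B, E, D]
Visit J; enqueue C → queue [G, I, H, B, E, D, C]
Visit G → queue [I, H, B, E, D, C]
Visit I; enqueue A → queue [H, B, E, D, C, A]
Visit H → queue [B, E, D, C, A]
Visit B → queue [E, D, C, A]
Visit E; enqueue F → queue [D, C, A, F]
Visit D → queue [C, A, F]
Visit C → queue [A, F]
Visit A → queue [F]
Visit F → queue []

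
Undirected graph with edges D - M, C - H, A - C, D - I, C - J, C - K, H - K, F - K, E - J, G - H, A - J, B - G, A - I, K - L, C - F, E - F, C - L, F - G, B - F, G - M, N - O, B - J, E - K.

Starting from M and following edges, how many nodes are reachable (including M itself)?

BFS from M visits: M, D, G, I, B, F, H, A, J, C, E, K, L
Reachable nodes: 13 of 15 total.

13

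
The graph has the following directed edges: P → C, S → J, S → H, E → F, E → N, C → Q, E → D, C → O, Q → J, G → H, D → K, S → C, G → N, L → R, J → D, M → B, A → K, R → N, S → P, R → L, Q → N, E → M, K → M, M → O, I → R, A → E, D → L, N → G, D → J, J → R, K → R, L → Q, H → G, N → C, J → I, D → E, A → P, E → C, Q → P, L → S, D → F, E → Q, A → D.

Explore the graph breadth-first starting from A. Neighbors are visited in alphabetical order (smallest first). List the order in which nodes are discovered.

Visit A; enqueue D, E, K, P → queue [D, E, K, P]
Visit D; enqueue F, J, L → queue [E, K, P, F, J, L]
Visit E; enqueue C, M, N, Q → queue [K, P, F, J, L, C, M, N, Q]
Visit K; enqueue R → queue [P, F, J, L, C, M, N, Q, R]
Visit P → queue [F, J, L, C, M, N, Q, R]
Visit F → queue [J, L, C, M, N, Q, R]
Visit J; enqueue I → queue [L, C, M, N, Q, R, I]
Visit L; enqueue S → queue [C, M, N, Q, R, I, S]
Visit C; enqueue O → queue [M, N, Q, R, I, S, O]
Visit M; enqueue B → queue [N, Q, R, I, S, O, B]
Visit N; enqueue G → queue [Q, R, I, S, O, B, G]
Visit Q → queue [R, I, S, O, B, G]
Visit R → queue [I, S, O, B, G]
Visit I → queue [S, O, B, G]
Visit S; enqueue H → queue [O, B, G, H]
Visit O → queue [B, G, H]
Visit B → queue [G, H]
Visit G → queue [H]
Visit H → queue []

A D E K P F J L C M N Q R I S O B G H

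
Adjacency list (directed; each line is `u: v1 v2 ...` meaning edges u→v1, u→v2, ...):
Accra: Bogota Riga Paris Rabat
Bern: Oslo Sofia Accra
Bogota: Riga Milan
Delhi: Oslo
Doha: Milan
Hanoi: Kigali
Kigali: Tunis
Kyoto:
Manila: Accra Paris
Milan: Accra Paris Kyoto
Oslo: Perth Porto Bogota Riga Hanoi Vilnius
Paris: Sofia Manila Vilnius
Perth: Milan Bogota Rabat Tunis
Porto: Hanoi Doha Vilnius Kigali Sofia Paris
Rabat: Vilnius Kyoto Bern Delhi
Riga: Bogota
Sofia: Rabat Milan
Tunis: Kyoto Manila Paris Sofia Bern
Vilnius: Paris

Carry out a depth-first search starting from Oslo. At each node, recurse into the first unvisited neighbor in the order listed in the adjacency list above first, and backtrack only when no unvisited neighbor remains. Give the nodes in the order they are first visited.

Oslo, Perth, Milan, Accra, Bogota, Riga, Paris, Sofia, Rabat, Vilnius, Kyoto, Bern, Delhi, Manila, Tunis, Porto, Hanoi, Kigali, Doha

Visit Oslo
Oslo → Perth
Perth → Milan
Milan → Accra
Accra → Bogota
Bogota → Riga
Accra → Paris
Paris → Sofia
Sofia → Rabat
Rabat → Vilnius
Rabat → Kyoto
Rabat → Bern
Rabat → Delhi
Paris → Manila
Perth → Tunis
Oslo → Porto
Porto → Hanoi
Hanoi → Kigali
Porto → Doha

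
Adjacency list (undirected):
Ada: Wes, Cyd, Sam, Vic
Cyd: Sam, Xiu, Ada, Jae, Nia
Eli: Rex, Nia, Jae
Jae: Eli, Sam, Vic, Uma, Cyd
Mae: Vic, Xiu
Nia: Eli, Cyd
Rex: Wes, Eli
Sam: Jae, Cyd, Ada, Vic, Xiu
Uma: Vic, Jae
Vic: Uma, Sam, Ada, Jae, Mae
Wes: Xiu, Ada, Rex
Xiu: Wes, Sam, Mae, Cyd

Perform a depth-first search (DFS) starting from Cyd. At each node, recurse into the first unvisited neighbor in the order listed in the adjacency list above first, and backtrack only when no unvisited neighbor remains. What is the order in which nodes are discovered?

Cyd -> Sam -> Jae -> Eli -> Rex -> Wes -> Xiu -> Mae -> Vic -> Uma -> Ada -> Nia

Visit Cyd
Cyd → Sam
Sam → Jae
Jae → Eli
Eli → Rex
Rex → Wes
Wes → Xiu
Xiu → Mae
Mae → Vic
Vic → Uma
Vic → Ada
Eli → Nia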